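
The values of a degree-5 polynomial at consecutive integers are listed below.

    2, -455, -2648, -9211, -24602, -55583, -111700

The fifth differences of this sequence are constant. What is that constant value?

-480

D1: -457, -2193, -6563, -15391, -30981, -56117
D2: -1736, -4370, -8828, -15590, -25136
D3: -2634, -4458, -6762, -9546
D4: -1824, -2304, -2784
D5: -480, -480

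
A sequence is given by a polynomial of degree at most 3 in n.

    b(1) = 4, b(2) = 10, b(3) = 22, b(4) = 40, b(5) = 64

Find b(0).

4

Δ: 6, 12, 18, 24
Δ²: 6, 6, 6
The second differences are constant at 6.
Work back: 6 − 6 = 0;  4 + 0 = 4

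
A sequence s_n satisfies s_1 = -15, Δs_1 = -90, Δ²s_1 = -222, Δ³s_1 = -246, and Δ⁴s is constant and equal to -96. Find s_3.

Build the table forward from the leading diagonal:
Fourth differences: -96, -96, -96
Third differences: -246, -342, -438
Second differences: -222, -468, -810
First differences: -90, -312, -780
s: -15, -105, -417

-417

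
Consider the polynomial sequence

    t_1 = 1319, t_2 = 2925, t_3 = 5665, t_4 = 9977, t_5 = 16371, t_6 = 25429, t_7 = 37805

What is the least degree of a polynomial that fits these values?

4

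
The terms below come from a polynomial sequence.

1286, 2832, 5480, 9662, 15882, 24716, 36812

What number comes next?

First differences: 1546, 2648, 4182, 6220, 8834, 12096
Second differences: 1102, 1534, 2038, 2614, 3262
Third differences: 432, 504, 576, 648
Fourth differences: 72, 72, 72
The fourth differences are constant (72).
648 + 72 = 720;  3262 + 720 = 3982;  12096 + 3982 = 16078;  36812 + 16078 = 52890

52890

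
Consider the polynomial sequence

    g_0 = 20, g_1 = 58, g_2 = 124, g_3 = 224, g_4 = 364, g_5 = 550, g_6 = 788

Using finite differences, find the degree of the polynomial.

3

Δ: 38, 66, 100, 140, 186, 238
Δ²: 28, 34, 40, 46, 52
Δ³: 6, 6, 6, 6
The third differences are constant, so the polynomial has degree 3.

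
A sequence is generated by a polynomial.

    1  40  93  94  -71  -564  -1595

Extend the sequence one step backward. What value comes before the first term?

-6

First differences: 39, 53, 1, -165, -493, -1031
Second differences: 14, -52, -166, -328, -538
Third differences: -66, -114, -162, -210
Fourth differences: -48, -48, -48
The fourth differences are constant at -48.
Work back: -66 + 48 = -18;  14 + 18 = 32;  39 − 32 = 7;  1 − 7 = -6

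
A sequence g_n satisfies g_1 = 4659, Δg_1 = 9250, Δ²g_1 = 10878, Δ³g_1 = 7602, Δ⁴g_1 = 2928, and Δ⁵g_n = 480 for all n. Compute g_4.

72645

Build the table forward from the leading diagonal:
Fifth differences: 480, 480, 480, 480
Fourth differences: 2928, 3408, 3888, 4368
Third differences: 7602, 10530, 13938, 17826
Second differences: 10878, 18480, 29010, 42948
First differences: 9250, 20128, 38608, 67618
g: 4659, 13909, 34037, 72645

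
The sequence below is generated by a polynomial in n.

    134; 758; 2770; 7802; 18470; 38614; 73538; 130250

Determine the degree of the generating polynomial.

624, 2012, 5032, 10668, 20144, 34924, 56712
1388, 3020, 5636, 9476, 14780, 21788
1632, 2616, 3840, 5304, 7008
984, 1224, 1464, 1704
240, 240, 240
The fifth differences are constant, so the polynomial has degree 5.

5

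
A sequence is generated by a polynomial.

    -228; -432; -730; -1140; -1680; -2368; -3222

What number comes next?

-204  -298  -410  -540  -688  -854
-94  -112  -130  -148  -166
-18  -18  -18  -18
Constant third difference = -18, so extend:
-166 − 18 = -184;  -854 − 184 = -1038;  -3222 − 1038 = -4260

-4260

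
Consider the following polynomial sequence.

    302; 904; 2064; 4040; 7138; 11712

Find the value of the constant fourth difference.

48

First differences: 602, 1160, 1976, 3098, 4574
Second differences: 558, 816, 1122, 1476
Third differences: 258, 306, 354
Fourth differences: 48, 48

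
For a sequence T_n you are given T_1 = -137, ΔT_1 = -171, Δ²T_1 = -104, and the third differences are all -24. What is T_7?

Build the table forward from the leading diagonal:
Δ³: -24  -24  -24  -24  -24  -24  -24
Δ²: -104  -128  -152  -176  -200  -224  -248
Δ: -171  -275  -403  -555  -731  -931  -1155
T: -137  -308  -583  -986  -1541  -2272  -3203

-3203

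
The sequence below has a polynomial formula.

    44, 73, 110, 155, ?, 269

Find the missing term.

208

Using the first 4 terms:
D1: 29, 37, 45
D2: 8, 8
Constant second difference = 8.
Extend forward: 45 + 8 = 53;  155 + 53 = 208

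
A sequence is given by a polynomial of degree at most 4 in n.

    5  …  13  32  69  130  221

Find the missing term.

6

Using the last 5 terms:
D1: 19  37  61  91
D2: 18  24  30
D3: 6  6
Constant third difference = 6.
Extend backward: 18 − 6 = 12;  19 − 12 = 7;  13 − 7 = 6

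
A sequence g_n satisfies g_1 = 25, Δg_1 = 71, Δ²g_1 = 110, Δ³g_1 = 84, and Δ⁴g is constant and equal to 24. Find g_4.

Build the table forward from the leading diagonal:
Fourth differences: 24  24  24  24
Third differences: 84  108  132  156
Second differences: 110  194  302  434
First differences: 71  181  375  677
g: 25  96  277  652

652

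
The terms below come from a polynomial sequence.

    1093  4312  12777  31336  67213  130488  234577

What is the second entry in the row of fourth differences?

2856

D1: 3219, 8465, 18559, 35877, 63275, 104089
D2: 5246, 10094, 17318, 27398, 40814
D3: 4848, 7224, 10080, 13416
D4: 2376, 2856, 3336
D5: 480, 480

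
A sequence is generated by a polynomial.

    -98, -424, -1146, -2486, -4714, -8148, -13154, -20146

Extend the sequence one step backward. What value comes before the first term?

6

Δ: -326  -722  -1340  -2228  -3434  -5006  -6992
Δ²: -396  -618  -888  -1206  -1572  -1986
Δ³: -222  -270  -318  -366  -414
Δ⁴: -48  -48  -48  -48
The fourth differences are constant at -48.
Work back: -222 + 48 = -174;  -396 + 174 = -222;  -326 + 222 = -104;  -98 + 104 = 6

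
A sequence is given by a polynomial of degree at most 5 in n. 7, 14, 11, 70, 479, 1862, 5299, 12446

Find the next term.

First differences: 7, -3, 59, 409, 1383, 3437, 7147
Second differences: -10, 62, 350, 974, 2054, 3710
Third differences: 72, 288, 624, 1080, 1656
Fourth differences: 216, 336, 456, 576
Fifth differences: 120, 120, 120
The fifth differences are constant (120).
576 + 120 = 696;  1656 + 696 = 2352;  3710 + 2352 = 6062;  7147 + 6062 = 13209;  12446 + 13209 = 25655

25655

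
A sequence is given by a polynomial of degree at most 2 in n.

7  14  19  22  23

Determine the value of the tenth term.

Δ: 7, 5, 3, 1
Δ²: -2, -2, -2
Second differences constant at -2.
1 − 2 = -1;  23 − 1 = 22
-1 − 2 = -3;  22 − 3 = 19
-3 − 2 = -5;  19 − 5 = 14
-5 − 2 = -7;  14 − 7 = 7
-7 − 2 = -9;  7 − 9 = -2

-2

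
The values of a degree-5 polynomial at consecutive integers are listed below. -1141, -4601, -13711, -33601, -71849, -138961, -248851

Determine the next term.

-419321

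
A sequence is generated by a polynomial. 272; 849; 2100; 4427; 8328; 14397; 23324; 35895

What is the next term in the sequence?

Δ: 577  1251  2327  3901  6069  8927  12571
Δ²: 674  1076  1574  2168  2858  3644
Δ³: 402  498  594  690  786
Δ⁴: 96  96  96  96
The fourth differences are constant (96).
786 + 96 = 882;  3644 + 882 = 4526;  12571 + 4526 = 17097;  35895 + 17097 = 52992

52992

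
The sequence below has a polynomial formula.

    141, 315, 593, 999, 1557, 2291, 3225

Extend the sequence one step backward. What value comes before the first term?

D1: 174  278  406  558  734  934
D2: 104  128  152  176  200
D3: 24  24  24  24
The third differences are constant at 24.
Work back: 104 − 24 = 80;  174 − 80 = 94;  141 − 94 = 47

47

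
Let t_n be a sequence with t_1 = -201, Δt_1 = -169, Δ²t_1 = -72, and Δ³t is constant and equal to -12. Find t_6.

Build the table forward from the leading diagonal:
Third differences: -12  -12  -12  -12  -12  -12
Second differences: -72  -84  -96  -108  -120  -132
First differences: -169  -241  -325  -421  -529  -649
t: -201  -370  -611  -936  -1357  -1886

-1886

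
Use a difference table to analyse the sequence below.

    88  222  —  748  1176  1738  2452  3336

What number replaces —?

436

Using the last 5 terms:
D1: 428, 562, 714, 884
D2: 134, 152, 170
D3: 18, 18
Constant third difference = 18.
Extend backward: 134 − 18 = 116;  428 − 116 = 312;  748 − 312 = 436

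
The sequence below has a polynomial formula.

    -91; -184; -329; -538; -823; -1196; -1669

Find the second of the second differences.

D1: -93, -145, -209, -285, -373, -473
D2: -52, -64, -76, -88, -100
D3: -12, -12, -12, -12

-64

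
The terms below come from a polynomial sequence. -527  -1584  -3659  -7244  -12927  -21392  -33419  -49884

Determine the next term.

-71759

-1057, -2075, -3585, -5683, -8465, -12027, -16465
-1018, -1510, -2098, -2782, -3562, -4438
-492, -588, -684, -780, -876
-96, -96, -96, -96
The fourth differences are constant (-96).
-876 − 96 = -972;  -4438 − 972 = -5410;  -16465 − 5410 = -21875;  -49884 − 21875 = -71759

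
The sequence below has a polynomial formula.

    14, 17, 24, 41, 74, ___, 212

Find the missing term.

Using the first 5 terms:
First differences: 3  7  17  33
Second differences: 4  10  16
Third differences: 6  6
Constant third difference = 6.
Extend forward: 16 + 6 = 22;  33 + 22 = 55;  74 + 55 = 129

129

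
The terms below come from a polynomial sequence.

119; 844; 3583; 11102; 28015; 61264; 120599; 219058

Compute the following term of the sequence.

725, 2739, 7519, 16913, 33249, 59335, 98459
2014, 4780, 9394, 16336, 26086, 39124
2766, 4614, 6942, 9750, 13038
1848, 2328, 2808, 3288
480, 480, 480
The fifth differences are constant (480).
3288 + 480 = 3768;  13038 + 3768 = 16806;  39124 + 16806 = 55930;  98459 + 55930 = 154389;  219058 + 154389 = 373447

373447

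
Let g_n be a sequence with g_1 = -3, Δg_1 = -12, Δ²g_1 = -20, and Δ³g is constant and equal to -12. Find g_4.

-111

Build the table forward from the leading diagonal:
Δ³: -12  -12  -12  -12
Δ²: -20  -32  -44  -56
Δ: -12  -32  -64  -108
g: -3  -15  -47  -111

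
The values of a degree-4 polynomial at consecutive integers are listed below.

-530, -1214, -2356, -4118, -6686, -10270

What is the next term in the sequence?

-15104

-684 , -1142 , -1762 , -2568 , -3584
-458 , -620 , -806 , -1016
-162 , -186 , -210
-24 , -24
The fourth differences are constant (-24).
-210 − 24 = -234;  -1016 − 234 = -1250;  -3584 − 1250 = -4834;  -10270 − 4834 = -15104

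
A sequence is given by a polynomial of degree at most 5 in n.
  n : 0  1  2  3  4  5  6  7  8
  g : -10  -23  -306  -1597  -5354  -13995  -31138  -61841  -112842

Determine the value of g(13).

First differences: -13 , -283 , -1291 , -3757 , -8641 , -17143 , -30703 , -51001
Second differences: -270 , -1008 , -2466 , -4884 , -8502 , -13560 , -20298
Third differences: -738 , -1458 , -2418 , -3618 , -5058 , -6738
Fourth differences: -720 , -960 , -1200 , -1440 , -1680
Fifth differences: -240 , -240 , -240 , -240
The fifth differences are constant (-240).
-1680 − 240 = -1920;  -6738 − 1920 = -8658;  -20298 − 8658 = -28956;  -51001 − 28956 = -79957;  -112842 − 79957 = -192799
-1920 − 240 = -2160;  -8658 − 2160 = -10818;  -28956 − 10818 = -39774;  -79957 − 39774 = -119731;  -192799 − 119731 = -312530
-2160 − 240 = -2400;  -10818 − 2400 = -13218;  -39774 − 13218 = -52992;  -119731 − 52992 = -172723;  -312530 − 172723 = -485253
-2400 − 240 = -2640;  -13218 − 2640 = -15858;  -52992 − 15858 = -68850;  -172723 − 68850 = -241573;  -485253 − 241573 = -726826
-2640 − 240 = -2880;  -15858 − 2880 = -18738;  -68850 − 18738 = -87588;  -241573 − 87588 = -329161;  -726826 − 329161 = -1055987

-1055987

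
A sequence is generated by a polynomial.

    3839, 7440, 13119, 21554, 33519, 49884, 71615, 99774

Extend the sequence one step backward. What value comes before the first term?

D1: 3601  5679  8435  11965  16365  21731  28159
D2: 2078  2756  3530  4400  5366  6428
D3: 678  774  870  966  1062
D4: 96  96  96  96
The fourth differences are constant at 96.
Work back: 678 − 96 = 582;  2078 − 582 = 1496;  3601 − 1496 = 2105;  3839 − 2105 = 1734

1734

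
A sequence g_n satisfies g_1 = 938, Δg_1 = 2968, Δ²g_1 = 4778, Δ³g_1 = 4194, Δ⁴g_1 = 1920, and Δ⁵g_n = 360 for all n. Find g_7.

205256

Build the table forward from the leading diagonal:
D5: 360  360  360  360  360  360  360
D4: 1920  2280  2640  3000  3360  3720  4080
D3: 4194  6114  8394  11034  14034  17394  21114
D2: 4778  8972  15086  23480  34514  48548  65942
D1: 2968  7746  16718  31804  55284  89798  138346
g: 938  3906  11652  28370  60174  115458  205256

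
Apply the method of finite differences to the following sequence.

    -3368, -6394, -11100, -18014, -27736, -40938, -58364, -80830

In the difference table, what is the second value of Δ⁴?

D1: -3026, -4706, -6914, -9722, -13202, -17426, -22466
D2: -1680, -2208, -2808, -3480, -4224, -5040
D3: -528, -600, -672, -744, -816
D4: -72, -72, -72, -72

-72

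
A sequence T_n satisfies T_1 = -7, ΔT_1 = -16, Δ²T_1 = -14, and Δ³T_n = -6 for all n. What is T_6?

-287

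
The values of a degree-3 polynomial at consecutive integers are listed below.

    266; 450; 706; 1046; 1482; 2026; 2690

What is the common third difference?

12

Δ: 184, 256, 340, 436, 544, 664
Δ²: 72, 84, 96, 108, 120
Δ³: 12, 12, 12, 12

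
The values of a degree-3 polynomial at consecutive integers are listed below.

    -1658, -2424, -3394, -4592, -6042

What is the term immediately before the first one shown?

-1072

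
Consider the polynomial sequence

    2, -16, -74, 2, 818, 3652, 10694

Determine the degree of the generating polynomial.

5

-18, -58, 76, 816, 2834, 7042
-40, 134, 740, 2018, 4208
174, 606, 1278, 2190
432, 672, 912
240, 240
The fifth differences are constant, so the polynomial has degree 5.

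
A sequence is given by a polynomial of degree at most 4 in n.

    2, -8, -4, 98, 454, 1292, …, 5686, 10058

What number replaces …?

Using the first 6 terms:
D1: -10  4  102  356  838
D2: 14  98  254  482
D3: 84  156  228
D4: 72  72
Constant fourth difference = 72.
Extend forward: 228 + 72 = 300;  482 + 300 = 782;  838 + 782 = 1620;  1292 + 1620 = 2912

2912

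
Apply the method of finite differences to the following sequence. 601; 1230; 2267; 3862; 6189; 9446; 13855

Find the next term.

19662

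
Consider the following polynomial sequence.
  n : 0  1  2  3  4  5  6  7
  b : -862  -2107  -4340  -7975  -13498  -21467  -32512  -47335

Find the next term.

-66710

First differences: -1245, -2233, -3635, -5523, -7969, -11045, -14823
Second differences: -988, -1402, -1888, -2446, -3076, -3778
Third differences: -414, -486, -558, -630, -702
Fourth differences: -72, -72, -72, -72
Fourth differences constant at -72.
-702 − 72 = -774;  -3778 − 774 = -4552;  -14823 − 4552 = -19375;  -47335 − 19375 = -66710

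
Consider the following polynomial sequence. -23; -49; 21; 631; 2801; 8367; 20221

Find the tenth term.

Δ: -26, 70, 610, 2170, 5566, 11854
Δ²: 96, 540, 1560, 3396, 6288
Δ³: 444, 1020, 1836, 2892
Δ⁴: 576, 816, 1056
Δ⁵: 240, 240
The fifth differences are constant (240).
1056 + 240 = 1296;  2892 + 1296 = 4188;  6288 + 4188 = 10476;  11854 + 10476 = 22330;  20221 + 22330 = 42551
1296 + 240 = 1536;  4188 + 1536 = 5724;  10476 + 5724 = 16200;  22330 + 16200 = 38530;  42551 + 38530 = 81081
1536 + 240 = 1776;  5724 + 1776 = 7500;  16200 + 7500 = 23700;  38530 + 23700 = 62230;  81081 + 62230 = 143311

143311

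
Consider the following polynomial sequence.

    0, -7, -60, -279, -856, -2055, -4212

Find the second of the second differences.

-166

First differences: -7, -53, -219, -577, -1199, -2157
Second differences: -46, -166, -358, -622, -958
Third differences: -120, -192, -264, -336
Fourth differences: -72, -72, -72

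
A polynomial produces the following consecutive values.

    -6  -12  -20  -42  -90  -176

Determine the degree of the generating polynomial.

3

D1: -6, -8, -22, -48, -86
D2: -2, -14, -26, -38
D3: -12, -12, -12
The third differences are constant, so the polynomial has degree 3.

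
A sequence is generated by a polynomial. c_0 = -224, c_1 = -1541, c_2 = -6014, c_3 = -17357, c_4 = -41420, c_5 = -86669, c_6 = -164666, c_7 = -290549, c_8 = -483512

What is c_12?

D1: -1317 , -4473 , -11343 , -24063 , -45249 , -77997 , -125883 , -192963
D2: -3156 , -6870 , -12720 , -21186 , -32748 , -47886 , -67080
D3: -3714 , -5850 , -8466 , -11562 , -15138 , -19194
D4: -2136 , -2616 , -3096 , -3576 , -4056
D5: -480 , -480 , -480 , -480
Fifth differences constant at -480.
-4056 − 480 = -4536;  -19194 − 4536 = -23730;  -67080 − 23730 = -90810;  -192963 − 90810 = -283773;  -483512 − 283773 = -767285
-4536 − 480 = -5016;  -23730 − 5016 = -28746;  -90810 − 28746 = -119556;  -283773 − 119556 = -403329;  -767285 − 403329 = -1170614
-5016 − 480 = -5496;  -28746 − 5496 = -34242;  -119556 − 34242 = -153798;  -403329 − 153798 = -557127;  -1170614 − 557127 = -1727741
-5496 − 480 = -5976;  -34242 − 5976 = -40218;  -153798 − 40218 = -194016;  -557127 − 194016 = -751143;  -1727741 − 751143 = -2478884

-2478884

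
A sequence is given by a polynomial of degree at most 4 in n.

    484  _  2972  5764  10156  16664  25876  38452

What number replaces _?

Using the last 6 terms:
2792, 4392, 6508, 9212, 12576
1600, 2116, 2704, 3364
516, 588, 660
72, 72
Constant fourth difference = 72.
Extend backward: 516 − 72 = 444;  1600 − 444 = 1156;  2792 − 1156 = 1636;  2972 − 1636 = 1336

1336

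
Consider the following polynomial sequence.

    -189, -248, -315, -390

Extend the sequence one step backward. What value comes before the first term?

-138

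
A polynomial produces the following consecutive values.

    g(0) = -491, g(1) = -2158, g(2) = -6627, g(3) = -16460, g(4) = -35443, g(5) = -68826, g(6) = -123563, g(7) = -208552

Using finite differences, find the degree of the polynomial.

5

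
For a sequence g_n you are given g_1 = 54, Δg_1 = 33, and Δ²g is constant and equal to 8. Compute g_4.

177

Build the table forward from the leading diagonal:
Second differences: 8, 8, 8, 8
First differences: 33, 41, 49, 57
g: 54, 87, 128, 177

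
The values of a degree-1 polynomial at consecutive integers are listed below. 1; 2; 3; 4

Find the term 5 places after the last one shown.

Δ: 1, 1, 1
Constant first difference = 1, so extend:
4 + 1 = 5
5 + 1 = 6
6 + 1 = 7
7 + 1 = 8
8 + 1 = 9

9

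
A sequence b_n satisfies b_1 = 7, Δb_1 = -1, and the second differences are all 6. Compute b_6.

Build the table forward from the leading diagonal:
D2: 6, 6, 6, 6, 6, 6
D1: -1, 5, 11, 17, 23, 29
b: 7, 6, 11, 22, 39, 62

62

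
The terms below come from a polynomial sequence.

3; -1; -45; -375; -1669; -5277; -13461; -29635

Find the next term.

-58605

D1: -4, -44, -330, -1294, -3608, -8184, -16174
D2: -40, -286, -964, -2314, -4576, -7990
D3: -246, -678, -1350, -2262, -3414
D4: -432, -672, -912, -1152
D5: -240, -240, -240
Constant fifth difference = -240, so extend:
-1152 − 240 = -1392;  -3414 − 1392 = -4806;  -7990 − 4806 = -12796;  -16174 − 12796 = -28970;  -29635 − 28970 = -58605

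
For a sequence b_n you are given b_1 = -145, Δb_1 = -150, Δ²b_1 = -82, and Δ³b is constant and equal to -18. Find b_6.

Build the table forward from the leading diagonal:
Δ³: -18  -18  -18  -18  -18  -18
Δ²: -82  -100  -118  -136  -154  -172
Δ: -150  -232  -332  -450  -586  -740
b: -145  -295  -527  -859  -1309  -1895

-1895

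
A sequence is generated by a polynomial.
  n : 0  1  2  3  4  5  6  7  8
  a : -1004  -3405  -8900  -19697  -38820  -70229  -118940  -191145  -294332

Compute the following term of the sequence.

-437405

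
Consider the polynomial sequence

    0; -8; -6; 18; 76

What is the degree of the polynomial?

Δ: -8, 2, 24, 58
Δ²: 10, 22, 34
Δ³: 12, 12
The third differences are constant, so the polynomial has degree 3.

3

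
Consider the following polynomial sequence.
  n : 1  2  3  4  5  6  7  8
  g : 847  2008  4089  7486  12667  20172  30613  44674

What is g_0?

Δ: 1161  2081  3397  5181  7505  10441  14061
Δ²: 920  1316  1784  2324  2936  3620
Δ³: 396  468  540  612  684
Δ⁴: 72  72  72  72
The fourth differences are constant at 72.
Work back: 396 − 72 = 324;  920 − 324 = 596;  1161 − 596 = 565;  847 − 565 = 282

282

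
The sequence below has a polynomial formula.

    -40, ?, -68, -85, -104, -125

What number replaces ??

-53

Using the last 4 terms:
-17, -19, -21
-2, -2
Constant second difference = -2.
Extend backward: -17 + 2 = -15;  -68 + 15 = -53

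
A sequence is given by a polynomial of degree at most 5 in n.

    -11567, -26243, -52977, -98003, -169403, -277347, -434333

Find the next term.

-655427

Δ: -14676, -26734, -45026, -71400, -107944, -156986
Δ²: -12058, -18292, -26374, -36544, -49042
Δ³: -6234, -8082, -10170, -12498
Δ⁴: -1848, -2088, -2328
Δ⁵: -240, -240
Constant fifth difference = -240, so extend:
-2328 − 240 = -2568;  -12498 − 2568 = -15066;  -49042 − 15066 = -64108;  -156986 − 64108 = -221094;  -434333 − 221094 = -655427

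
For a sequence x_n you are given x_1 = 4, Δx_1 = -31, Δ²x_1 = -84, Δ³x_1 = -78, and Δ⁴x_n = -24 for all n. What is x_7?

-3362

Build the table forward from the leading diagonal:
D4: -24, -24, -24, -24, -24, -24, -24
D3: -78, -102, -126, -150, -174, -198, -222
D2: -84, -162, -264, -390, -540, -714, -912
D1: -31, -115, -277, -541, -931, -1471, -2185
x: 4, -27, -142, -419, -960, -1891, -3362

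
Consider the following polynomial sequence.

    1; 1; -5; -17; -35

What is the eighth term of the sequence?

0 , -6 , -12 , -18
-6 , -6 , -6
The second differences are constant (-6).
-18 − 6 = -24;  -35 − 24 = -59
-24 − 6 = -30;  -59 − 30 = -89
-30 − 6 = -36;  -89 − 36 = -125

-125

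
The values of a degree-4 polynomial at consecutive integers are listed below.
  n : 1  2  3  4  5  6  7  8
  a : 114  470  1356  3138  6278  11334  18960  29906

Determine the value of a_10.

First differences: 356  886  1782  3140  5056  7626  10946
Second differences: 530  896  1358  1916  2570  3320
Third differences: 366  462  558  654  750
Fourth differences: 96  96  96  96
Fourth differences constant at 96.
750 + 96 = 846;  3320 + 846 = 4166;  10946 + 4166 = 15112;  29906 + 15112 = 45018
846 + 96 = 942;  4166 + 942 = 5108;  15112 + 5108 = 20220;  45018 + 20220 = 65238

65238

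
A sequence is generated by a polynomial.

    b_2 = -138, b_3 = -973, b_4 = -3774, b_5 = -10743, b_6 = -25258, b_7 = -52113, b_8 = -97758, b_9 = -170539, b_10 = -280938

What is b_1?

First differences: -835, -2801, -6969, -14515, -26855, -45645, -72781, -110399
Second differences: -1966, -4168, -7546, -12340, -18790, -27136, -37618
Third differences: -2202, -3378, -4794, -6450, -8346, -10482
Fourth differences: -1176, -1416, -1656, -1896, -2136
Fifth differences: -240, -240, -240, -240
The fifth differences are constant at -240.
Work back: -1176 + 240 = -936;  -2202 + 936 = -1266;  -1966 + 1266 = -700;  -835 + 700 = -135;  -138 + 135 = -3

-3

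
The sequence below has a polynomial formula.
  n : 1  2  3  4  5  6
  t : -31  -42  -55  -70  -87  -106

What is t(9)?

-11 , -13 , -15 , -17 , -19
-2 , -2 , -2 , -2
Constant second difference = -2, so extend:
-19 − 2 = -21;  -106 − 21 = -127
-21 − 2 = -23;  -127 − 23 = -150
-23 − 2 = -25;  -150 − 25 = -175

-175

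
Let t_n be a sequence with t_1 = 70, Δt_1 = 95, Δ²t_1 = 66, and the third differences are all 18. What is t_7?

Build the table forward from the leading diagonal:
D3: 18  18  18  18  18  18  18
D2: 66  84  102  120  138  156  174
D1: 95  161  245  347  467  605  761
t: 70  165  326  571  918  1385  1990

1990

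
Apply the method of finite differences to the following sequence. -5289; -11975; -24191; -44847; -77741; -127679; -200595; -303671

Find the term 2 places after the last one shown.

D1: -6686 , -12216 , -20656 , -32894 , -49938 , -72916 , -103076
D2: -5530 , -8440 , -12238 , -17044 , -22978 , -30160
D3: -2910 , -3798 , -4806 , -5934 , -7182
D4: -888 , -1008 , -1128 , -1248
D5: -120 , -120 , -120
The fifth differences are constant (-120).
-1248 − 120 = -1368;  -7182 − 1368 = -8550;  -30160 − 8550 = -38710;  -103076 − 38710 = -141786;  -303671 − 141786 = -445457
-1368 − 120 = -1488;  -8550 − 1488 = -10038;  -38710 − 10038 = -48748;  -141786 − 48748 = -190534;  -445457 − 190534 = -635991

-635991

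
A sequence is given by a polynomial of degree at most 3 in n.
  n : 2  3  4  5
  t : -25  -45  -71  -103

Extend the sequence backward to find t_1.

-20  -26  -32
-6  -6
The second differences are constant at -6.
Work back: -20 + 6 = -14;  -25 + 14 = -11

-11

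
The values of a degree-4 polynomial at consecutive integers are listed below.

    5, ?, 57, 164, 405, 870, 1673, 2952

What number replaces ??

18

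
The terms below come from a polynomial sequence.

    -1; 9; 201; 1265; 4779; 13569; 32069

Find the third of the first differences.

1064

Δ: 10, 192, 1064, 3514, 8790, 18500
Δ²: 182, 872, 2450, 5276, 9710
Δ³: 690, 1578, 2826, 4434
Δ⁴: 888, 1248, 1608
Δ⁵: 360, 360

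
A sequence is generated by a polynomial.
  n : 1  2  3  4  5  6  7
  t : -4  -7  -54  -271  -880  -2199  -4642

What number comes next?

-8719

-3, -47, -217, -609, -1319, -2443
-44, -170, -392, -710, -1124
-126, -222, -318, -414
-96, -96, -96
The fourth differences are constant (-96).
-414 − 96 = -510;  -1124 − 510 = -1634;  -2443 − 1634 = -4077;  -4642 − 4077 = -8719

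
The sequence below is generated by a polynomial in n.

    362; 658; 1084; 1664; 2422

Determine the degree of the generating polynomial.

3

D1: 296, 426, 580, 758
D2: 130, 154, 178
D3: 24, 24
The third differences are constant, so the polynomial has degree 3.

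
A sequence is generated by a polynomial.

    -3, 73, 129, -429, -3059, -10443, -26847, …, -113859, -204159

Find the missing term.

-58481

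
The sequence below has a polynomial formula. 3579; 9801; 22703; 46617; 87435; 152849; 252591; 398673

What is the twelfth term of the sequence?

D1: 6222  12902  23914  40818  65414  99742  146082
D2: 6680  11012  16904  24596  34328  46340
D3: 4332  5892  7692  9732  12012
D4: 1560  1800  2040  2280
D5: 240  240  240
The fifth differences are constant (240).
2280 + 240 = 2520;  12012 + 2520 = 14532;  46340 + 14532 = 60872;  146082 + 60872 = 206954;  398673 + 206954 = 605627
2520 + 240 = 2760;  14532 + 2760 = 17292;  60872 + 17292 = 78164;  206954 + 78164 = 285118;  605627 + 285118 = 890745
2760 + 240 = 3000;  17292 + 3000 = 20292;  78164 + 20292 = 98456;  285118 + 98456 = 383574;  890745 + 383574 = 1274319
3000 + 240 = 3240;  20292 + 3240 = 23532;  98456 + 23532 = 121988;  383574 + 121988 = 505562;  1274319 + 505562 = 1779881

1779881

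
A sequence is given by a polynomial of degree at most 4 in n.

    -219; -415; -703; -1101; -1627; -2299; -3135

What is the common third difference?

-18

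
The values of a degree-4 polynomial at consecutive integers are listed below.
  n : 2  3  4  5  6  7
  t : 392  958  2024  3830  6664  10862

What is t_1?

134

First differences: 566  1066  1806  2834  4198
Second differences: 500  740  1028  1364
Third differences: 240  288  336
Fourth differences: 48  48
The fourth differences are constant at 48.
Work back: 240 − 48 = 192;  500 − 192 = 308;  566 − 308 = 258;  392 − 258 = 134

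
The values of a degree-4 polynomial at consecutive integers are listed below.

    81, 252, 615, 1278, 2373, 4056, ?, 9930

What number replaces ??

6507

Using the first 6 terms:
First differences: 171, 363, 663, 1095, 1683
Second differences: 192, 300, 432, 588
Third differences: 108, 132, 156
Fourth differences: 24, 24
Constant fourth difference = 24.
Extend forward: 156 + 24 = 180;  588 + 180 = 768;  1683 + 768 = 2451;  4056 + 2451 = 6507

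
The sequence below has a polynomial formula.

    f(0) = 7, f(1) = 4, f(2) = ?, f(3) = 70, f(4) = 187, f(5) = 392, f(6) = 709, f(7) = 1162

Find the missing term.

17

Using the last 5 terms:
First differences: 117, 205, 317, 453
Second differences: 88, 112, 136
Third differences: 24, 24
Constant third difference = 24.
Extend backward: 88 − 24 = 64;  117 − 64 = 53;  70 − 53 = 17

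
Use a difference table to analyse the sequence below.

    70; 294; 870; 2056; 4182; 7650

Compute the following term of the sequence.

Δ: 224, 576, 1186, 2126, 3468
Δ²: 352, 610, 940, 1342
Δ³: 258, 330, 402
Δ⁴: 72, 72
Fourth differences constant at 72.
402 + 72 = 474;  1342 + 474 = 1816;  3468 + 1816 = 5284;  7650 + 5284 = 12934

12934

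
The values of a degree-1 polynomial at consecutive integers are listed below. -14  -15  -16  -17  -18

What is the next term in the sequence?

First differences: -1  -1  -1  -1
Constant first difference = -1, so extend:
-18 − 1 = -19

-19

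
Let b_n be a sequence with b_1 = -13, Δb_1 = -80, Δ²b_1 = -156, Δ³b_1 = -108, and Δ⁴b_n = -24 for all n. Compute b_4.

Build the table forward from the leading diagonal:
D4: -24  -24  -24  -24
D3: -108  -132  -156  -180
D2: -156  -264  -396  -552
D1: -80  -236  -500  -896
b: -13  -93  -329  -829

-829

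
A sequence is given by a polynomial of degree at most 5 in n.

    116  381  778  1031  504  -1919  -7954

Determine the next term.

-20037

Δ: 265, 397, 253, -527, -2423, -6035
Δ²: 132, -144, -780, -1896, -3612
Δ³: -276, -636, -1116, -1716
Δ⁴: -360, -480, -600
Δ⁵: -120, -120
Fifth differences constant at -120.
-600 − 120 = -720;  -1716 − 720 = -2436;  -3612 − 2436 = -6048;  -6035 − 6048 = -12083;  -7954 − 12083 = -20037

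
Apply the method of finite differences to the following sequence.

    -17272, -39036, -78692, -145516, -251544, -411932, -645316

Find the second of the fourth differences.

-3120

Δ: -21764, -39656, -66824, -106028, -160388, -233384
Δ²: -17892, -27168, -39204, -54360, -72996
Δ³: -9276, -12036, -15156, -18636
Δ⁴: -2760, -3120, -3480
Δ⁵: -360, -360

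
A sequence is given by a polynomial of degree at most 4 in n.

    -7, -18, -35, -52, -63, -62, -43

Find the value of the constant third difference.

6

D1: -11, -17, -17, -11, 1, 19
D2: -6, 0, 6, 12, 18
D3: 6, 6, 6, 6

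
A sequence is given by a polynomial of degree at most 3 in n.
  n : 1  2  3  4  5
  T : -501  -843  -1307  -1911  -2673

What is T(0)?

-342, -464, -604, -762
-122, -140, -158
-18, -18
The third differences are constant at -18.
Work back: -122 + 18 = -104;  -342 + 104 = -238;  -501 + 238 = -263

-263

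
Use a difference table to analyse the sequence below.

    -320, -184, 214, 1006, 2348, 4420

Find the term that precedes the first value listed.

-302

136, 398, 792, 1342, 2072
262, 394, 550, 730
132, 156, 180
24, 24
The fourth differences are constant at 24.
Work back: 132 − 24 = 108;  262 − 108 = 154;  136 − 154 = -18;  -320 + 18 = -302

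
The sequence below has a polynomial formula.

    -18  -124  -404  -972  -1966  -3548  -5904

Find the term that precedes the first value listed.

4

Δ: -106, -280, -568, -994, -1582, -2356
Δ²: -174, -288, -426, -588, -774
Δ³: -114, -138, -162, -186
Δ⁴: -24, -24, -24
The fourth differences are constant at -24.
Work back: -114 + 24 = -90;  -174 + 90 = -84;  -106 + 84 = -22;  -18 + 22 = 4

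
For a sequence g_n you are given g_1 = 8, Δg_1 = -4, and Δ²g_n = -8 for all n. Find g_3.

-8

Build the table forward from the leading diagonal:
Δ²: -8  -8  -8
Δ: -4  -12  -20
g: 8  4  -8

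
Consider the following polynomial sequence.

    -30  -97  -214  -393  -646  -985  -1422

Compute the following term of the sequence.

-1969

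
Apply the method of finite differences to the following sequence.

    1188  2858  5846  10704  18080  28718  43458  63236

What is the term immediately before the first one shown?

380

D1: 1670, 2988, 4858, 7376, 10638, 14740, 19778
D2: 1318, 1870, 2518, 3262, 4102, 5038
D3: 552, 648, 744, 840, 936
D4: 96, 96, 96, 96
The fourth differences are constant at 96.
Work back: 552 − 96 = 456;  1318 − 456 = 862;  1670 − 862 = 808;  1188 − 808 = 380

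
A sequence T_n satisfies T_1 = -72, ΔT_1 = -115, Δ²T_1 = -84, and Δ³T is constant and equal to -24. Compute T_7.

Build the table forward from the leading diagonal:
Δ³: -24  -24  -24  -24  -24  -24  -24
Δ²: -84  -108  -132  -156  -180  -204  -228
Δ: -115  -199  -307  -439  -595  -775  -979
T: -72  -187  -386  -693  -1132  -1727  -2502

-2502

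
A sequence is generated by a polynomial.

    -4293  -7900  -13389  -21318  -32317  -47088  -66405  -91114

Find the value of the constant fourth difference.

-72

First differences: -3607, -5489, -7929, -10999, -14771, -19317, -24709
Second differences: -1882, -2440, -3070, -3772, -4546, -5392
Third differences: -558, -630, -702, -774, -846
Fourth differences: -72, -72, -72, -72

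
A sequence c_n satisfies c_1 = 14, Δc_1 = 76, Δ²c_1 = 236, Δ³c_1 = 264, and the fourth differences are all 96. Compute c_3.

402

Build the table forward from the leading diagonal:
D4: 96  96  96
D3: 264  360  456
D2: 236  500  860
D1: 76  312  812
c: 14  90  402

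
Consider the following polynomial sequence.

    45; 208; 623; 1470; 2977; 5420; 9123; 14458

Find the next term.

21845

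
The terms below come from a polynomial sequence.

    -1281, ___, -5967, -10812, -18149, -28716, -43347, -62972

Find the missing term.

Using the last 6 terms:
Δ: -4845  -7337  -10567  -14631  -19625
Δ²: -2492  -3230  -4064  -4994
Δ³: -738  -834  -930
Δ⁴: -96  -96
Constant fourth difference = -96.
Extend backward: -738 + 96 = -642;  -2492 + 642 = -1850;  -4845 + 1850 = -2995;  -5967 + 2995 = -2972

-2972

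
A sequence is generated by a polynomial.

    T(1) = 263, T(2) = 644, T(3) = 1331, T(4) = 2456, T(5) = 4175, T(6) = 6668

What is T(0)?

381, 687, 1125, 1719, 2493
306, 438, 594, 774
132, 156, 180
24, 24
The fourth differences are constant at 24.
Work back: 132 − 24 = 108;  306 − 108 = 198;  381 − 198 = 183;  263 − 183 = 80

80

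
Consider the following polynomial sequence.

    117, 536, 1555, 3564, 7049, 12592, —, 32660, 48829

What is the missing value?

20871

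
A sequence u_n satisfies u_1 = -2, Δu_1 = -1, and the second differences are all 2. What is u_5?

6

Build the table forward from the leading diagonal:
Δ²: 2, 2, 2, 2, 2
Δ: -1, 1, 3, 5, 7
u: -2, -3, -2, 1, 6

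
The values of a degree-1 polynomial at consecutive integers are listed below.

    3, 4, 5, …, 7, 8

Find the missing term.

6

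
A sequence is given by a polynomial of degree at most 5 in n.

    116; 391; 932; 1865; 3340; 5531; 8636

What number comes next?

Δ: 275 , 541 , 933 , 1475 , 2191 , 3105
Δ²: 266 , 392 , 542 , 716 , 914
Δ³: 126 , 150 , 174 , 198
Δ⁴: 24 , 24 , 24
Constant fourth difference = 24, so extend:
198 + 24 = 222;  914 + 222 = 1136;  3105 + 1136 = 4241;  8636 + 4241 = 12877

12877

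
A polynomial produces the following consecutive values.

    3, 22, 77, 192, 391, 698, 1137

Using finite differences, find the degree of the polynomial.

3

First differences: 19, 55, 115, 199, 307, 439
Second differences: 36, 60, 84, 108, 132
Third differences: 24, 24, 24, 24
The third differences are constant, so the polynomial has degree 3.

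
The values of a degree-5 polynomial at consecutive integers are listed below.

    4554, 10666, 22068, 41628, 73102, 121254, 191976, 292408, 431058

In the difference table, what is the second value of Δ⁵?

Δ: 6112, 11402, 19560, 31474, 48152, 70722, 100432, 138650
Δ²: 5290, 8158, 11914, 16678, 22570, 29710, 38218
Δ³: 2868, 3756, 4764, 5892, 7140, 8508
Δ⁴: 888, 1008, 1128, 1248, 1368
Δ⁵: 120, 120, 120, 120

120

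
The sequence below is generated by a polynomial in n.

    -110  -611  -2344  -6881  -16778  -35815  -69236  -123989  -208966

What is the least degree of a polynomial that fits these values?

Δ: -501, -1733, -4537, -9897, -19037, -33421, -54753, -84977
Δ²: -1232, -2804, -5360, -9140, -14384, -21332, -30224
Δ³: -1572, -2556, -3780, -5244, -6948, -8892
Δ⁴: -984, -1224, -1464, -1704, -1944
Δ⁵: -240, -240, -240, -240
The fifth differences are constant, so the polynomial has degree 5.

5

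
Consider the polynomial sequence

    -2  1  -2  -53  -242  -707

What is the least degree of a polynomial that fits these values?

D1: 3, -3, -51, -189, -465
D2: -6, -48, -138, -276
D3: -42, -90, -138
D4: -48, -48
The fourth differences are constant, so the polynomial has degree 4.

4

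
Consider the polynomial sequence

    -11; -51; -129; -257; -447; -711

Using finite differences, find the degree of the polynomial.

3

-40, -78, -128, -190, -264
-38, -50, -62, -74
-12, -12, -12
The third differences are constant, so the polynomial has degree 3.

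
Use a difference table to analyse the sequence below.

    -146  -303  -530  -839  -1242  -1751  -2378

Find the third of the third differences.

-12

D1: -157, -227, -309, -403, -509, -627
D2: -70, -82, -94, -106, -118
D3: -12, -12, -12, -12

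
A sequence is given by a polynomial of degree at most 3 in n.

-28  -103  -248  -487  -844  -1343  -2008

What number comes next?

-75, -145, -239, -357, -499, -665
-70, -94, -118, -142, -166
-24, -24, -24, -24
Constant third difference = -24, so extend:
-166 − 24 = -190;  -665 − 190 = -855;  -2008 − 855 = -2863

-2863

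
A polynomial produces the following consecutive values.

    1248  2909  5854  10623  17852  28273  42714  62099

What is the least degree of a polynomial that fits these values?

1661, 2945, 4769, 7229, 10421, 14441, 19385
1284, 1824, 2460, 3192, 4020, 4944
540, 636, 732, 828, 924
96, 96, 96, 96
The fourth differences are constant, so the polynomial has degree 4.

4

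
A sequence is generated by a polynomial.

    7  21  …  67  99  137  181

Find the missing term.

Using the last 4 terms:
32, 38, 44
6, 6
Constant second difference = 6.
Extend backward: 32 − 6 = 26;  67 − 26 = 41

41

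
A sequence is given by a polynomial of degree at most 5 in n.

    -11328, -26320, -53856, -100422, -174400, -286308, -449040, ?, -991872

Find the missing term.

-678106

Using the first 7 terms:
First differences: -14992, -27536, -46566, -73978, -111908, -162732
Second differences: -12544, -19030, -27412, -37930, -50824
Third differences: -6486, -8382, -10518, -12894
Fourth differences: -1896, -2136, -2376
Fifth differences: -240, -240
Constant fifth difference = -240.
Extend forward: -2376 − 240 = -2616;  -12894 − 2616 = -15510;  -50824 − 15510 = -66334;  -162732 − 66334 = -229066;  -449040 − 229066 = -678106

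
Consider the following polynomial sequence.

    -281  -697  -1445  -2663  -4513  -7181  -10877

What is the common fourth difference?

-24

D1: -416, -748, -1218, -1850, -2668, -3696
D2: -332, -470, -632, -818, -1028
D3: -138, -162, -186, -210
D4: -24, -24, -24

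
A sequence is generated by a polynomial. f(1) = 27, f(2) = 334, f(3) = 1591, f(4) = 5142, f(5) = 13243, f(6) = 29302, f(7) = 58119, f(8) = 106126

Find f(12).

689254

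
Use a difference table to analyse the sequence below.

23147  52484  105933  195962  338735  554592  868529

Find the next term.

D1: 29337 , 53449 , 90029 , 142773 , 215857 , 313937
D2: 24112 , 36580 , 52744 , 73084 , 98080
D3: 12468 , 16164 , 20340 , 24996
D4: 3696 , 4176 , 4656
D5: 480 , 480
Constant fifth difference = 480, so extend:
4656 + 480 = 5136;  24996 + 5136 = 30132;  98080 + 30132 = 128212;  313937 + 128212 = 442149;  868529 + 442149 = 1310678

1310678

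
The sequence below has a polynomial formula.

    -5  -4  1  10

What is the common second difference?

4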